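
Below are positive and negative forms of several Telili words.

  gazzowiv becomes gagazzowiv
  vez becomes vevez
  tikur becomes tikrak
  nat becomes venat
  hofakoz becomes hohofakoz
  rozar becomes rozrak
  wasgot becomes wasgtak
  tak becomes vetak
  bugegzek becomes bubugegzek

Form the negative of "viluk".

nat and wasgot both end in -t yet inflect differently (venat, wasgtak), so the final letter is not what conditions the rule; the number of vowels is.
"viluk" has 2 vowels. The stems with 2 vowels (tikur → tikrak, rozar → rozrak, wasgot → wasgtak) delete the last vowel and add -ak.
So viluk → vilkak.

vilkak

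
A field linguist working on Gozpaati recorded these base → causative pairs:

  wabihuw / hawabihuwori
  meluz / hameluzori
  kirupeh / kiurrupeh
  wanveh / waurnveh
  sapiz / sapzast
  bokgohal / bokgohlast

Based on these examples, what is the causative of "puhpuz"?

hapuhpuzori

meluz and sapiz both end in -z yet inflect differently (hameluzori, sapzast), so the final letter is not what conditions the rule; the last vowel is.
"puhpuz" has last vowel 'u'. The stems whose last vowel is 'u' (wabihuw → hawabihuwori, meluz → hameluzori) add ha- … -ori around the stem.
So puhpuz → hapuhpuzori.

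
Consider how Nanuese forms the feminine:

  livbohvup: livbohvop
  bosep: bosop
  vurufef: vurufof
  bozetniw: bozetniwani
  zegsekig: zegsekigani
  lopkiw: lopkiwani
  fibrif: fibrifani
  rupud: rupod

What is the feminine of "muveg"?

fibrif and vurufef both end in -f yet inflect differently (fibrifani, vurufof), so the final letter is not what conditions the rule; the last vowel is.
"muveg" has last vowel 'e'. The stems whose last vowel is 'e' (bosep → bosop, vurufef → vurufof) change the last vowel to 'o'.
So muveg → muvog.

muvog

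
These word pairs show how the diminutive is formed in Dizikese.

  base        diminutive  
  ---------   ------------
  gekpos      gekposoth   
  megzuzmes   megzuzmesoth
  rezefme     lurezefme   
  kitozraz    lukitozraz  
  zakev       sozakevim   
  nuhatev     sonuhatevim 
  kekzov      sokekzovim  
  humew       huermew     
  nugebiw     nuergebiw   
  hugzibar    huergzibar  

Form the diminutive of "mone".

megzuzmes and rezefme both have last vowel 'e' yet inflect differently (megzuzmesoth, lurezefme), so the last vowel is not what conditions the rule; the final letter is.
"mone" ends in -e. The one such stem in the data (rezefme → lurezefme) adds the prefix lu-, so the same rule applies.
The other patterns: stems ending in -s add -oth; stems ending in -v add so- … -im around the stem; stems ending in -r or -w insert -er- after the first vowel.
So mone → lumone.

lumone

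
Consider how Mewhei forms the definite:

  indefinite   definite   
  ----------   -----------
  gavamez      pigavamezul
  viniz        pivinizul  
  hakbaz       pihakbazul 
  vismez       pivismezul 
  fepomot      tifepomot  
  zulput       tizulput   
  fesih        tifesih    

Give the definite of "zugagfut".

viniz and fesih both have last vowel 'i' yet inflect differently (pivinizul, tifesih), so the last vowel is not what conditions the rule; the final letter is.
"zugagfut" ends in -t. The stems ending in -t (fepomot → tifepomot, zulput → tizulput) add the prefix ti-.
The other pattern: stems ending in -z add pi- … -ul around the stem.
So zugagfut → tizugagfut.

tizugagfut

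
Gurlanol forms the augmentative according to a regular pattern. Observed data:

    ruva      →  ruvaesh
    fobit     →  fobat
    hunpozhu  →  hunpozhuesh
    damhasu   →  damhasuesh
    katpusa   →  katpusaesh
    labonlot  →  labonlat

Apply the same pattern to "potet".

potat

katpusa and labonlot both have 3 vowels yet inflect differently (katpusaesh, labonlat), so the number of vowels is not what conditions the rule; whether the stem ends in a vowel or a consonant is.
"potet" ends in a consonant. The stems ending in a consonant (labonlot → labonlat, fobit → fobat) change the last vowel to 'a'.
So potet → potat.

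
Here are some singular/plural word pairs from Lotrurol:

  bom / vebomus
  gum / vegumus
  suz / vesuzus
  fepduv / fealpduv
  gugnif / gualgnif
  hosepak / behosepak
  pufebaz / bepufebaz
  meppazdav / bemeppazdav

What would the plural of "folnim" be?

suz and pufebaz both end in -z yet inflect differently (vesuzus, bepufebaz), so the final letter is not what conditions the rule; the number of vowels is.
"folnim" has 2 vowels. The stems with 2 vowels (fepduv → fealpduv, gugnif → gualgnif) insert -al- after the first vowel.
The other patterns: stems with 1 vowel add ve- … -us around the stem; stems with 3 vowels add the prefix be-.
So folnim → foallnim.

foallnim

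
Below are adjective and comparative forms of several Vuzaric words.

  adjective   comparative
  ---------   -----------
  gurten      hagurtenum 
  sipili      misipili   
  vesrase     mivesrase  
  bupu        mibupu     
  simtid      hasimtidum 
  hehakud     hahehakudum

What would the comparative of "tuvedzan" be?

hatuvedzanum

"tuvedzan" ends in a consonant. The stems ending in a consonant (simtid → hasimtidum, gurten → hagurtenum, hehakud → hahehakudum) add ha- … -um around the stem.
So tuvedzan → hatuvedzanum.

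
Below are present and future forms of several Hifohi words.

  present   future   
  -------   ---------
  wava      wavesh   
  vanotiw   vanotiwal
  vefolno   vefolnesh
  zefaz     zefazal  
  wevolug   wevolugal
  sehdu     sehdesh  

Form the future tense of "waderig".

waderigal

sehdu and wevolug both have last vowel 'u' yet inflect differently (sehdesh, wevolugal), so the last vowel is not what conditions the rule; whether the stem ends in a vowel or a consonant is.
"waderig" ends in a consonant. The stems ending in a consonant (vanotiw → vanotiwal, wevolug → wevolugal, zefaz → zefazal) add -al.
So waderig → waderigal.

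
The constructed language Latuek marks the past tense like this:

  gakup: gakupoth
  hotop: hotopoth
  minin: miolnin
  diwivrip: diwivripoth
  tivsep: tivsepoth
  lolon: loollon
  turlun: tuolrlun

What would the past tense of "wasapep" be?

wasapepoth

turlun and gakup both have last vowel 'u' yet inflect differently (tuolrlun, gakupoth), so the last vowel is not what conditions the rule; the final letter is.
"wasapep" ends in -p. The stems ending in -p (gakup → gakupoth, hotop → hotopoth, tivsep → tivsepoth) add -oth.
The other pattern: stems ending in -n insert -ol- after the first vowel.
So wasapep → wasapepoth.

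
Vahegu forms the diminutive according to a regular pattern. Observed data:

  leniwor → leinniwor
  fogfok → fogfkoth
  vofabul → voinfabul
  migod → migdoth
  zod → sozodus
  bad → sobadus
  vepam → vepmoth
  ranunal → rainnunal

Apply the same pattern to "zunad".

bad and migod both end in -d yet inflect differently (sobadus, migdoth), so the final letter is not what conditions the rule; the number of vowels is.
"zunad" has 2 vowels. The stems with 2 vowels (migod → migdoth, fogfok → fogfkoth, vepam → vepmoth) delete the last vowel and add -oth.
The other patterns: stems with 1 vowel add so- … -us around the stem; stems with 3 vowels insert -in- after the first vowel.
So zunad → zundoth.

zundoth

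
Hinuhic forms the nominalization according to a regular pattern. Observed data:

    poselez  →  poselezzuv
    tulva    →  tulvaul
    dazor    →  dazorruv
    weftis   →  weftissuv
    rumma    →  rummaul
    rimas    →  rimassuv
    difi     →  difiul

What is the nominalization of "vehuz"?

weftis and difi both have last vowel 'i' yet inflect differently (weftissuv, difiul), so the last vowel is not what conditions the rule; whether the stem ends in a vowel or a consonant is.
"vehuz" ends in a consonant. The stems ending in a consonant (rimas → rimassuv, poselez → poselezzuv, dazor → dazorruv) double the final consonant and add -uv.
The other pattern: stems ending in a vowel add -ul.
So vehuz → vehuzzuv.

vehuzzuv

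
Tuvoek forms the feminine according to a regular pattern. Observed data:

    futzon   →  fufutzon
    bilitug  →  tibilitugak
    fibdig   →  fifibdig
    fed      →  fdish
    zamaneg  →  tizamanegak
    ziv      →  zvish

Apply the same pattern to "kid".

kdish

fibdig and bilitug both end in -g yet inflect differently (fifibdig, tibilitugak), so the final letter is not what conditions the rule; the number of vowels is.
"kid" has 1 vowel. The stems with 1 vowel (fed → fdish, ziv → zvish) delete the last vowel and add -ish.
The other patterns: stems with 2 vowels repeat the first consonant+vowel as a prefix; stems with 3 vowels add ti- … -ak around the stem.
So kid → kdish.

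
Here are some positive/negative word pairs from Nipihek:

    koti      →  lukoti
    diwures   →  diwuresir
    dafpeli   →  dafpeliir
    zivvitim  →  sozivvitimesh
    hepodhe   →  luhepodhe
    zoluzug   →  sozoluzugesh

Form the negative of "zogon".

sozogonesh

"zogon" begins with z-. The stems beginning with z- (zivvitim → sozivvitimesh, zoluzug → sozoluzugesh) add so- … -esh around the stem.
The other patterns: stems beginning with d- add -ir; stems beginning with h- or k- add the prefix lu-.
So zogon → sozogonesh.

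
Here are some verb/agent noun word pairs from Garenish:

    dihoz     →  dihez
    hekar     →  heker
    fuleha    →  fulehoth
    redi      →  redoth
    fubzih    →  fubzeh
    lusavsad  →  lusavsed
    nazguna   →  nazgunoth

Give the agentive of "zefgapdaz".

hekar and fuleha both have last vowel 'a' yet inflect differently (heker, fulehoth), so the last vowel is not what conditions the rule; whether the stem ends in a vowel or a consonant is.
"zefgapdaz" ends in a consonant. The stems ending in a consonant (hekar → heker, lusavsad → lusavsed, dihoz → dihez) change the last vowel to 'e'.
So zefgapdaz → zefgapdez.

zefgapdez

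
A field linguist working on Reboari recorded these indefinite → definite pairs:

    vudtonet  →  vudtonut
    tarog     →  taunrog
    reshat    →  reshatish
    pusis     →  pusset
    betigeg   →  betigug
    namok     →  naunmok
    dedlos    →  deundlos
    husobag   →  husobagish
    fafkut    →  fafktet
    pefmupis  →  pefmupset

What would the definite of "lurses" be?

"lurses" has last vowel 'e'. The stems whose last vowel is 'e' (vudtonet → vudtonut, betigeg → betigug) change the last vowel to 'u'.
So lurses → lursus.

lursus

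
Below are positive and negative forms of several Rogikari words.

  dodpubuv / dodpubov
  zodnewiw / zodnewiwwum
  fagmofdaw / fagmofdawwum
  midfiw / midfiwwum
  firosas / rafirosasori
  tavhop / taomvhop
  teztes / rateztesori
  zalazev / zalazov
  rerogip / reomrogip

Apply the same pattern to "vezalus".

ravezalusori

"vezalus" ends in -s. The stems ending in -s (teztes → rateztesori, firosas → rafirosasori) add ra- … -ori around the stem.
The other patterns: stems ending in -w double the final consonant and add -um; stems ending in -v change the last vowel to 'o'; stems ending in -p insert -om- after the first vowel.
So vezalus → ravezalusori.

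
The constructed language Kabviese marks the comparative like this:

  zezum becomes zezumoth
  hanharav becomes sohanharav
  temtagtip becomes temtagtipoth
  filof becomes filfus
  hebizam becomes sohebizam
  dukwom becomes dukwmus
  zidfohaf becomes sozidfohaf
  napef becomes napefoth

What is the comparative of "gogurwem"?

gogurwemoth

"gogurwem" has last vowel 'e'. The one such stem in the data (napef → napefoth) adds -oth, so the same rule applies.
So gogurwem → gogurwemoth.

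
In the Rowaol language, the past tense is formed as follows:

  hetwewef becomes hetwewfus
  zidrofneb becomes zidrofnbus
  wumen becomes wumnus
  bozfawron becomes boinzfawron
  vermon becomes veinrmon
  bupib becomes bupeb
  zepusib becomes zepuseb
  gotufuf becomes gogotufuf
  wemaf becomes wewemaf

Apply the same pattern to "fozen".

"fozen" has last vowel 'e'. The stems whose last vowel is 'e' (hetwewef → hetwewfus, zidrofneb → zidrofnbus, wumen → wumnus) delete the last vowel and add -us.
So fozen → foznus.

foznus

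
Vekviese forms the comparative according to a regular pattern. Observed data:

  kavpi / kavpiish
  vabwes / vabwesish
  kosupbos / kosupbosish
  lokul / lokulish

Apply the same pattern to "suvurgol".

Every pair shown (kavpi → kavpiish, vabwes → vabwesish, kosupbos → kosupbosish, …) follows the same rule: add -ish.
So suvurgol → suvurgolish.

suvurgolish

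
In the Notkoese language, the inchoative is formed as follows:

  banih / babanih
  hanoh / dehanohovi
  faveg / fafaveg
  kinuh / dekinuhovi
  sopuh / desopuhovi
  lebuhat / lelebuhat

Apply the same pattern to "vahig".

vavahig

hanoh and banih both end in -h yet inflect differently (dehanohovi, babanih), so the final letter is not what conditions the rule; the last vowel is.
"vahig" has last vowel 'i'. The one such stem in the data (banih → babanih) repeats the first consonant+vowel as a prefix (as do faveg, lebuhat), so the same rule applies.
The other pattern: stems whose last vowel is 'o' or 'u' add de- … -ovi around the stem.
So vahig → vavahig.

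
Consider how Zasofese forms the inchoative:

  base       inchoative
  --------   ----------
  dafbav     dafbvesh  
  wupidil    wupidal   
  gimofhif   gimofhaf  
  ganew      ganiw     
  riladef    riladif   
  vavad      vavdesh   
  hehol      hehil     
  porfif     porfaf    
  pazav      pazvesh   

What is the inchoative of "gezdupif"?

wupidil and hehol both end in -l yet inflect differently (wupidal, hehil), so the final letter is not what conditions the rule; the last vowel is.
"gezdupif" has last vowel 'i'. The stems whose last vowel is 'i' (wupidil → wupidal, porfif → porfaf, gimofhif → gimofhaf) change the last vowel to 'a'.
The other patterns: stems whose last vowel is 'a' delete the last vowel and add -esh; stems whose last vowel is 'e' or 'o' change the last vowel to 'i'.
So gezdupif → gezdupaf.

gezdupaf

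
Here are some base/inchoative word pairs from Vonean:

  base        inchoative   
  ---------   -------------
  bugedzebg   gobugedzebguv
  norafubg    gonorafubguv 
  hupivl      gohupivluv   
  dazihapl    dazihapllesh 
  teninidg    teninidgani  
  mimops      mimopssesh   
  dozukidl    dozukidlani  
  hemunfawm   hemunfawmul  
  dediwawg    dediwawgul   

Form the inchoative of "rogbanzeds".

rogbanzedsani

dediwawg and teninidg both end in -g yet inflect differently (dediwawgul, teninidgani), so the final letter is not what conditions the rule; the second-to-last letter is.
"rogbanzeds" has second-to-last letter 'd'. The stems whose second-to-last letter is 'd' (dozukidl → dozukidlani, teninidg → teninidgani) add -ani.
So rogbanzeds → rogbanzedsani.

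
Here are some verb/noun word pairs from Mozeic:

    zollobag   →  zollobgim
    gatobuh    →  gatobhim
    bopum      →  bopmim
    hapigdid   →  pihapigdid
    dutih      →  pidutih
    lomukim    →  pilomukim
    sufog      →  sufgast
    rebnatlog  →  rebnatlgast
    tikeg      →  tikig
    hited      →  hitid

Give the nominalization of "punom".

gatobuh and dutih both end in -h yet inflect differently (gatobhim, pidutih), so the final letter is not what conditions the rule; the last vowel is.
"punom" has last vowel 'o'. The stems whose last vowel is 'o' (sufog → sufgast, rebnatlog → rebnatlgast) delete the last vowel and add -ast.
The other patterns: stems whose last vowel is 'a' or 'u' delete the last vowel and add -im; stems whose last vowel is 'i' add the prefix pi-; stems whose last vowel is 'e' change the last vowel to 'i'.
So punom → punmast.

punmast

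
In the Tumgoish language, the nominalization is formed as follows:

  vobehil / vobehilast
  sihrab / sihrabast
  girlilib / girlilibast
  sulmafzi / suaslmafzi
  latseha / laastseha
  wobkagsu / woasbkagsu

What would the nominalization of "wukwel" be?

wukwelast

vobehil and sulmafzi both have last vowel 'i' yet inflect differently (vobehilast, suaslmafzi), so the last vowel is not what conditions the rule; whether the stem ends in a vowel or a consonant is.
"wukwel" ends in a consonant. The stems ending in a consonant (vobehil → vobehilast, sihrab → sihrabast, girlilib → girlilibast) add -ast.
So wukwel → wukwelast.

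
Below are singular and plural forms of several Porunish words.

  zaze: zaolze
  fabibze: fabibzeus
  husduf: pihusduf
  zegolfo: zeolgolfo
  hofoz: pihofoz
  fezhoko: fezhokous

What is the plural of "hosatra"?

zaze and fabibze both end in -e yet inflect differently (zaolze, fabibzeus), so the final letter is not what conditions the rule; the first letter is.
"hosatra" begins with h-. The stems beginning with h- (husduf → pihusduf, hofoz → pihofoz) add the prefix pi-.
So hosatra → pihosatra.

pihosatra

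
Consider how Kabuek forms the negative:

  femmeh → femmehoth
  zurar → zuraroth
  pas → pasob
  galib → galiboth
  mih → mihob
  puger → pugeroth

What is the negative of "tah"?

mih and femmeh both end in -h yet inflect differently (mihob, femmehoth), so the final letter is not what conditions the rule; the number of vowels is.
"tah" has 1 vowel. The stems with 1 vowel (pas → pasob, mih → mihob) add -ob.
So tah → tahob.

tahob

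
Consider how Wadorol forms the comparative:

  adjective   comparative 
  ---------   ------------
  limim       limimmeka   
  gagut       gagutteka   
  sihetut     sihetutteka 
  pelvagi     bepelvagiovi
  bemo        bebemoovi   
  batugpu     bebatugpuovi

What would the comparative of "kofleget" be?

koflegetteka

limim and pelvagi both have last vowel 'i' yet inflect differently (limimmeka, bepelvagiovi), so the last vowel is not what conditions the rule; whether the stem ends in a vowel or a consonant is.
"kofleget" ends in a consonant. The stems ending in a consonant (limim → limimmeka, gagut → gagutteka, sihetut → sihetutteka) double the final consonant and add -eka.
So kofleget → koflegetteka.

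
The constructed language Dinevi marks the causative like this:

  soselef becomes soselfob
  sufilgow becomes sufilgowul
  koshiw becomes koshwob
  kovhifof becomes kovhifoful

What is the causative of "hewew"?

hewwob

koshiw and sufilgow both end in -w yet inflect differently (koshwob, sufilgowul), so the final letter is not what conditions the rule; the last vowel is.
"hewew" has last vowel 'e'. The one such stem in the data (soselef → soselfob) deletes the last vowel and adds -ob (as does koshiw), so the same rule applies.
The other pattern: stems whose last vowel is 'o' add -ul.
So hewew → hewwob.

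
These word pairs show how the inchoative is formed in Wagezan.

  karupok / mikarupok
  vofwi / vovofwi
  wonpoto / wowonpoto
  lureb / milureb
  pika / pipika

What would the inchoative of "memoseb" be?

karupok and wonpoto both have last vowel 'o' yet inflect differently (mikarupok, wowonpoto), so the last vowel is not what conditions the rule; whether the stem ends in a vowel or a consonant is.
"memoseb" ends in a consonant. The stems ending in a consonant (karupok → mikarupok, lureb → milureb) add the prefix mi-.
The other pattern: stems ending in a vowel repeat the first consonant+vowel as a prefix.
So memoseb → mimemoseb.

mimemoseb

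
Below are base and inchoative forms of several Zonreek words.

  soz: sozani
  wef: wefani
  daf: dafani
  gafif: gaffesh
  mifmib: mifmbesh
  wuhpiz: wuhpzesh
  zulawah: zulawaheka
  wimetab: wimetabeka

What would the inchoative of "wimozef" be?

"wimozef" has 3 vowels. The stems with 3 vowels (zulawah → zulawaheka, wimetab → wimetabeka) add -eka.
So wimozef → wimozefeka.

wimozefeka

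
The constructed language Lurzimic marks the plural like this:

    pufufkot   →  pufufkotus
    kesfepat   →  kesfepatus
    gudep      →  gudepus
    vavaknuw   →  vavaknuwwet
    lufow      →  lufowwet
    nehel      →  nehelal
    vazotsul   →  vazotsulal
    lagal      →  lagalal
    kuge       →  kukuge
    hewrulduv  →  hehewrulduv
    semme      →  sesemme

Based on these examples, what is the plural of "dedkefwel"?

dedkefwelal

pufufkot and lufow both have last vowel 'o' yet inflect differently (pufufkotus, lufowwet), so the last vowel is not what conditions the rule; the final letter is.
"dedkefwel" ends in -l. The stems ending in -l (nehel → nehelal, vazotsul → vazotsulal, lagal → lagalal) add -al.
The other patterns: stems ending in -p or -t add -us; stems ending in -w double the final consonant and add -et; stems ending in -e or -v repeat the first consonant+vowel as a prefix.
So dedkefwel → dedkefwelal.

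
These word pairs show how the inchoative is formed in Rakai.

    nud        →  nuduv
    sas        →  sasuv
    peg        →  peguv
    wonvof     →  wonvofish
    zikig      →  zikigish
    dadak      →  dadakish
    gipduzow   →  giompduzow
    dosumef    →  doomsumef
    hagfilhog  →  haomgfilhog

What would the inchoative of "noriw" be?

noriwish

peg and zikig both end in -g yet inflect differently (peguv, zikigish), so the final letter is not what conditions the rule; the number of vowels is.
"noriw" has 2 vowels. The stems with 2 vowels (wonvof → wonvofish, zikig → zikigish, dadak → dadakish) add -ish.
The other patterns: stems with 1 vowel add -uv; stems with 3 vowels insert -om- after the first vowel.
So noriw → noriwish.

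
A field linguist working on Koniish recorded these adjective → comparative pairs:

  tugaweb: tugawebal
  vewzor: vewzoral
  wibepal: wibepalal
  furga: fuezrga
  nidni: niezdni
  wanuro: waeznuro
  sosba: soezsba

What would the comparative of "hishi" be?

"hishi" ends in a vowel. The stems ending in a vowel (furga → fuezrga, nidni → niezdni, wanuro → waeznuro) insert -ez- after the first vowel.
So hishi → hiezshi.

hiezshi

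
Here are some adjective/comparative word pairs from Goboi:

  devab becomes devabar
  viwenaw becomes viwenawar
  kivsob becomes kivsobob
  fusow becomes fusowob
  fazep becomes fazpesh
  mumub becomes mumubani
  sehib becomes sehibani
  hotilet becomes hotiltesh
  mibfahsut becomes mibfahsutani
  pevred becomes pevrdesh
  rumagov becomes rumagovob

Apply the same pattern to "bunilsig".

bunilsigani

kivsob and devab both end in -b yet inflect differently (kivsobob, devabar), so the final letter is not what conditions the rule; the last vowel is.
"bunilsig" has last vowel 'i'. The one such stem in the data (sehib → sehibani) adds -ani, so the same rule applies.
So bunilsig → bunilsigani.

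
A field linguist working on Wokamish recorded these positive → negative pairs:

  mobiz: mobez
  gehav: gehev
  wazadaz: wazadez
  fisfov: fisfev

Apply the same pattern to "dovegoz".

Every pair shown (mobiz → mobez, gehav → gehev, wazadaz → wazadez, …) follows the same rule: change the last vowel to 'e'.
So dovegoz → dovegez.

dovegez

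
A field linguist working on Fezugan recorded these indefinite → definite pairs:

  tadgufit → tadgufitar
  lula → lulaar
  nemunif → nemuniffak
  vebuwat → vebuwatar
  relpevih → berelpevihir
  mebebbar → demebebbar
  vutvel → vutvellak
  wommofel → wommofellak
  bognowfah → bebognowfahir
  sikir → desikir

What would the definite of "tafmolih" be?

relpevih and sikir both have last vowel 'i' yet inflect differently (berelpevihir, desikir), so the last vowel is not what conditions the rule; the final letter is.
"tafmolih" ends in -h. The stems ending in -h (relpevih → berelpevihir, bognowfah → bebognowfahir) add be- … -ir around the stem.
So tafmolih → betafmolihir.

betafmolihir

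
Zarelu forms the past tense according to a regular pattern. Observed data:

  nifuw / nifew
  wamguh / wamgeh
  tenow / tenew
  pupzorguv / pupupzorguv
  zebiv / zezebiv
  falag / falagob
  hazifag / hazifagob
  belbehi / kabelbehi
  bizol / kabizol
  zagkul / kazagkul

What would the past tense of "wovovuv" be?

nifuw and pupzorguv both have last vowel 'u' yet inflect differently (nifew, pupupzorguv), so the last vowel is not what conditions the rule; the final letter is.
"wovovuv" ends in -v. The stems ending in -v (pupzorguv → pupupzorguv, zebiv → zezebiv) repeat the first consonant+vowel as a prefix.
So wovovuv → wowovovuv.

wowovovuv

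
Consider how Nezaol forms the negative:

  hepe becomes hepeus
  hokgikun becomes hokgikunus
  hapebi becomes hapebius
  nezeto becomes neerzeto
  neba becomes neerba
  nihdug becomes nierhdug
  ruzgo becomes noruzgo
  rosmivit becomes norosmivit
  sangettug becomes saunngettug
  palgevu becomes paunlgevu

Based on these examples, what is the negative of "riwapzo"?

nezeto and ruzgo both end in -o yet inflect differently (neerzeto, noruzgo), so the final letter is not what conditions the rule; the first letter is.
"riwapzo" begins with r-. The stems beginning with r- (ruzgo → noruzgo, rosmivit → norosmivit) add the prefix no-.
So riwapzo → noriwapzo.

noriwapzo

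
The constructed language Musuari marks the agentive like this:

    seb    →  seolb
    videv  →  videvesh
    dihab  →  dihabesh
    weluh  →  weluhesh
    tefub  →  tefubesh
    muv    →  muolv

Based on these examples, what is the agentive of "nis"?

videv and muv both end in -v yet inflect differently (videvesh, muolv), so the final letter is not what conditions the rule; the number of vowels is.
"nis" has 1 vowel. The stems with 1 vowel (muv → muolv, seb → seolb) insert -ol- after the first vowel.
So nis → niols.

niols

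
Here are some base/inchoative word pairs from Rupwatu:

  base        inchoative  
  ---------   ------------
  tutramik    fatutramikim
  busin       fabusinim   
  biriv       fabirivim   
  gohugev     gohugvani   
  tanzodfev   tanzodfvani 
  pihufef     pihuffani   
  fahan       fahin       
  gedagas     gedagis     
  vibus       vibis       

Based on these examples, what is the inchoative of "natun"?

natin

"natun" has last vowel 'u'. The one such stem in the data (vibus → vibis) changes the last vowel to 'i' (as do fahan, gedagas), so the same rule applies.
So natun → natin.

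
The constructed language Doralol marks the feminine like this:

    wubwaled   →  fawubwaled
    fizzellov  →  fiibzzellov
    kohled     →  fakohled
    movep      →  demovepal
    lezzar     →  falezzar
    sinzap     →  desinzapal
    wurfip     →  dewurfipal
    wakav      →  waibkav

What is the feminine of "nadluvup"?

denadluvupal

sinzap and wakav both have last vowel 'a' yet inflect differently (desinzapal, waibkav), so the last vowel is not what conditions the rule; the final letter is.
"nadluvup" ends in -p. The stems ending in -p (wurfip → dewurfipal, sinzap → desinzapal, movep → demovepal) add de- … -al around the stem.
The other patterns: stems ending in -v insert -ib- after the first vowel; stems ending in -d or -r add the prefix fa-.
So nadluvup → denadluvupal.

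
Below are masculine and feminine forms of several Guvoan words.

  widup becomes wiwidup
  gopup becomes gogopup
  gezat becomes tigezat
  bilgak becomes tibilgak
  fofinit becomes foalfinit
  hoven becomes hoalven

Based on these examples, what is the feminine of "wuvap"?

"wuvap" has last vowel 'a'. The stems whose last vowel is 'a' (gezat → tigezat, bilgak → tibilgak) add the prefix ti-.
The other patterns: stems whose last vowel is 'u' repeat the first consonant+vowel as a prefix; stems whose last vowel is 'e' or 'i' insert -al- after the first vowel.
So wuvap → tiwuvap.

tiwuvap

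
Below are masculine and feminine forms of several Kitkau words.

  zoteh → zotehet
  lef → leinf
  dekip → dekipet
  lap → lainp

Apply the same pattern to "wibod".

"wibod" has 2 vowels. The stems with 2 vowels (zoteh → zotehet, dekip → dekipet) add -et.
So wibod → wibodet.

wibodet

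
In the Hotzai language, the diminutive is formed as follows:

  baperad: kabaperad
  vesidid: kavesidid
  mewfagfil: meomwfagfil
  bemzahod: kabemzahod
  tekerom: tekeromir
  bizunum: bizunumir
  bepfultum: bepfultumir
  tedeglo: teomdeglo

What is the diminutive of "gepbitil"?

tekerom and bemzahod both have last vowel 'o' yet inflect differently (tekeromir, kabemzahod), so the last vowel is not what conditions the rule; the final letter is.
"gepbitil" ends in -l. The one such stem in the data (mewfagfil → meomwfagfil) inserts -om- after the first vowel (as does tedeglo), so the same rule applies.
The other patterns: stems ending in -m add -ir; stems ending in -d add the prefix ka-.
So gepbitil → geompbitil.

geompbitil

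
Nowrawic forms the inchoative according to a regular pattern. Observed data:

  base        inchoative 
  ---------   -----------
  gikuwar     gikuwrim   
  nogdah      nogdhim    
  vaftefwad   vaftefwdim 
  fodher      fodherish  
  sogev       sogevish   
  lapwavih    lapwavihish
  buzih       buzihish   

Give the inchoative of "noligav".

noligvim

gikuwar and fodher both end in -r yet inflect differently (gikuwrim, fodherish), so the final letter is not what conditions the rule; the last vowel is.
"noligav" has last vowel 'a'. The stems whose last vowel is 'a' (gikuwar → gikuwrim, nogdah → nogdhim, vaftefwad → vaftefwdim) delete the last vowel and add -im.
So noligav → noligvim.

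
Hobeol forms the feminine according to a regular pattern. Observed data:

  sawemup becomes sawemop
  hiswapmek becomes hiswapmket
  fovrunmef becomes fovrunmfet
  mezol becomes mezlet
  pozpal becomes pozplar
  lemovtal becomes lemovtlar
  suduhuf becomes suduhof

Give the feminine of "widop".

"widop" has last vowel 'o'. The one such stem in the data (mezol → mezlet) deletes the last vowel and adds -et (as do fovrunmef, hiswapmek), so the same rule applies.
The other patterns: stems whose last vowel is 'u' change the last vowel to 'o'; stems whose last vowel is 'a' delete the last vowel and add -ar.
So widop → widpet.

widpet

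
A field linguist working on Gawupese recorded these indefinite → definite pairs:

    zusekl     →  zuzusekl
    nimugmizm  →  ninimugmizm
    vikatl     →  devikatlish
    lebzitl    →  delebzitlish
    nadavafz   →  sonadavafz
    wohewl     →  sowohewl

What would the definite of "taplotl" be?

"taplotl" has second-to-last letter 't'. The stems whose second-to-last letter is 't' (vikatl → devikatlish, lebzitl → delebzitlish) add de- … -ish around the stem.
The other patterns: stems whose second-to-last letter is 'k' or 'z' repeat the first consonant+vowel as a prefix; stems whose second-to-last letter is 'f' or 'w' add the prefix so-.
So taplotl → detaplotlish.

detaplotlish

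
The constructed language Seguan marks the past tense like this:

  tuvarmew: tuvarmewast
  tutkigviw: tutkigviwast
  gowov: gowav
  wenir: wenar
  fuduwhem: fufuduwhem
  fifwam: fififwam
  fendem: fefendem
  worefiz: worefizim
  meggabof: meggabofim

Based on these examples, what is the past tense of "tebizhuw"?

tebizhuwast

"tebizhuw" ends in -w. The stems ending in -w (tuvarmew → tuvarmewast, tutkigviw → tutkigviwast) add -ast.
The other patterns: stems ending in -r or -v change the last vowel to 'a'; stems ending in -m repeat the first consonant+vowel as a prefix; stems ending in -f or -z add -im.
So tebizhuw → tebizhuwast.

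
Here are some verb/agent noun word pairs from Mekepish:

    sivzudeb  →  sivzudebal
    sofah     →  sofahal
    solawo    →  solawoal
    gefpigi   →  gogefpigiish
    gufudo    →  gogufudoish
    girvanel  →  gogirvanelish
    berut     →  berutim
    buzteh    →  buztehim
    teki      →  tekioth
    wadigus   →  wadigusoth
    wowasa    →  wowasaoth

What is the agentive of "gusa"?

gogusaish

solawo and gufudo both end in -o yet inflect differently (solawoal, gogufudoish), so the final letter is not what conditions the rule; the first letter is.
"gusa" begins with g-. The stems beginning with g- (gefpigi → gogefpigiish, gufudo → gogufudoish, girvanel → gogirvanelish) add go- … -ish around the stem.
So gusa → gogusaish.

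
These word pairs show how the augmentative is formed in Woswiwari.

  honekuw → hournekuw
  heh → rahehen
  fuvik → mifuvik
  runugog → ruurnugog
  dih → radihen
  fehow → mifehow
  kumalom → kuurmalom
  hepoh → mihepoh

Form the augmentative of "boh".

rabohen

heh and hepoh both end in -h yet inflect differently (rahehen, mihepoh), so the final letter is not what conditions the rule; the number of vowels is.
"boh" has 1 vowel. The stems with 1 vowel (heh → rahehen, dih → radihen) add ra- … -en around the stem.
The other patterns: stems with 2 vowels add the prefix mi-; stems with 3 vowels insert -ur- after the first vowel.
So boh → rabohen.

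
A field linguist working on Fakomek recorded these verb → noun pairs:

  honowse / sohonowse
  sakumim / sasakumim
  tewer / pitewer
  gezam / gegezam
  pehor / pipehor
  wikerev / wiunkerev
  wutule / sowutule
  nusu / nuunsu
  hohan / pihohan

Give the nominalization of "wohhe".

gezam and hohan both have last vowel 'a' yet inflect differently (gegezam, pihohan), so the last vowel is not what conditions the rule; the final letter is.
"wohhe" ends in -e. The stems ending in -e (wutule → sowutule, honowse → sohonowse) add the prefix so-.
The other patterns: stems ending in -m repeat the first consonant+vowel as a prefix; stems ending in -n or -r add the prefix pi-; stems ending in -u or -v insert -un- after the first vowel.
So wohhe → sowohhe.

sowohhe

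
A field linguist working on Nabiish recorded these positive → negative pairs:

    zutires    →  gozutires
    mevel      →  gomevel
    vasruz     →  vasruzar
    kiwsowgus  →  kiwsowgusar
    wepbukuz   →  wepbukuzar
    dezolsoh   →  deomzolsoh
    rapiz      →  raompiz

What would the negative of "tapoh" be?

taompoh

zutires and kiwsowgus both end in -s yet inflect differently (gozutires, kiwsowgusar), so the final letter is not what conditions the rule; the last vowel is.
"tapoh" has last vowel 'o'. The one such stem in the data (dezolsoh → deomzolsoh) inserts -om- after the first vowel (as does rapiz), so the same rule applies.
The other patterns: stems whose last vowel is 'e' add the prefix go-; stems whose last vowel is 'u' add -ar.
So tapoh → taompoh.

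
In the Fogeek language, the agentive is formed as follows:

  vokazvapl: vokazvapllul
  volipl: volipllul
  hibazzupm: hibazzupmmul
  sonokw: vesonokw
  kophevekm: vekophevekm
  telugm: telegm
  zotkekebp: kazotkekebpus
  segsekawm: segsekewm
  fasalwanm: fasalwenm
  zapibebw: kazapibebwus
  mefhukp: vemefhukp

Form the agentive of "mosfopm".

mosfopmmul

zapibebw and sonokw both end in -w yet inflect differently (kazapibebwus, vesonokw), so the final letter is not what conditions the rule; the second-to-last letter is.
"mosfopm" has second-to-last letter 'p'. The stems whose second-to-last letter is 'p' (volipl → volipllul, vokazvapl → vokazvapllul, hibazzupm → hibazzupmmul) double the final consonant and add -ul.
The other patterns: stems whose second-to-last letter is 'b' add ka- … -us around the stem; stems whose second-to-last letter is 'k' add the prefix ve-; stems whose second-to-last letter is 'g', 'n' or 'w' change the last vowel to 'e'.
So mosfopm → mosfopmmul.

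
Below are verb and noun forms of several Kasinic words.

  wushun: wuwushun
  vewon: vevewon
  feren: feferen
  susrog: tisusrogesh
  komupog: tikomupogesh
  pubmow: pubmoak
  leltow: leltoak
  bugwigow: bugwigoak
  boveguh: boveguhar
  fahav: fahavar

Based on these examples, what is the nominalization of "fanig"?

vewon and susrog both have last vowel 'o' yet inflect differently (vevewon, tisusrogesh), so the last vowel is not what conditions the rule; the final letter is.
"fanig" ends in -g. The stems ending in -g (susrog → tisusrogesh, komupog → tikomupogesh) add ti- … -esh around the stem.
The other patterns: stems ending in -n repeat the first consonant+vowel as a prefix; stems ending in -w drop the final letter and add -ak; stems ending in -h or -v add -ar.
So fanig → tifanigesh.

tifanigesh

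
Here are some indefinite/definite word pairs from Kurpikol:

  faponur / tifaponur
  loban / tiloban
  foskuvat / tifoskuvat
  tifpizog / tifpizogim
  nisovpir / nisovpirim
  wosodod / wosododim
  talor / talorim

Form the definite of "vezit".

faponur and nisovpir both end in -r yet inflect differently (tifaponur, nisovpirim), so the final letter is not what conditions the rule; the last vowel is.
"vezit" has last vowel 'i'. The one such stem in the data (nisovpir → nisovpirim) adds -im, so the same rule applies.
So vezit → vezitim.

vezitim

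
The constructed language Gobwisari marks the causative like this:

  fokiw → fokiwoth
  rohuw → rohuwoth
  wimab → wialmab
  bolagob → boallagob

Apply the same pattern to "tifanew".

tifanewoth

wimab and fokiw both have 2 vowels yet inflect differently (wialmab, fokiwoth), so the number of vowels is not what conditions the rule; the final letter is.
"tifanew" ends in -w. The stems ending in -w (fokiw → fokiwoth, rohuw → rohuwoth) add -oth.
So tifanew → tifanewoth.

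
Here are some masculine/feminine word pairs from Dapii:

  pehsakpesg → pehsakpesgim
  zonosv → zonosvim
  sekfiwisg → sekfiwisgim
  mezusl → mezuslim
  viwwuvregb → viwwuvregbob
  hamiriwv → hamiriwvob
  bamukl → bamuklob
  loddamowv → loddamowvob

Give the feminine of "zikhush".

zikhushim

"zikhush" has second-to-last letter 's'. The stems whose second-to-last letter is 's' (pehsakpesg → pehsakpesgim, zonosv → zonosvim, sekfiwisg → sekfiwisgim) add -im.
So zikhush → zikhushim.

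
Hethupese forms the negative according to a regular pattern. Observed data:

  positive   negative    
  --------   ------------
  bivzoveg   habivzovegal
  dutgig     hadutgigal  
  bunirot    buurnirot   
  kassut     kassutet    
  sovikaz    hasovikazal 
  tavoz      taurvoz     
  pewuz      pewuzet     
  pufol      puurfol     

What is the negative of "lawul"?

lawulet

bunirot and kassut both end in -t yet inflect differently (buurnirot, kassutet), so the final letter is not what conditions the rule; the last vowel is.
"lawul" has last vowel 'u'. The stems whose last vowel is 'u' (kassut → kassutet, pewuz → pewuzet) add -et.
The other patterns: stems whose last vowel is 'o' insert -ur- after the first vowel; stems whose last vowel is 'a', 'e' or 'i' add ha- … -al around the stem.
So lawul → lawulet.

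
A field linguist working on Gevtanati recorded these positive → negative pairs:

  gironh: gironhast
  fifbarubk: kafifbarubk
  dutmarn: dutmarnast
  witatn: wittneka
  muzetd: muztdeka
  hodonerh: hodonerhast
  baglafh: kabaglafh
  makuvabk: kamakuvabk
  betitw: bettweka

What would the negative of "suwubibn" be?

"suwubibn" has second-to-last letter 'b'. The stems whose second-to-last letter is 'b' (makuvabk → kamakuvabk, fifbarubk → kafifbarubk) add the prefix ka-.
The other patterns: stems whose second-to-last letter is 't' delete the last vowel and add -eka; stems whose second-to-last letter is 'n' or 'r' add -ast.
So suwubibn → kasuwubibn.

kasuwubibn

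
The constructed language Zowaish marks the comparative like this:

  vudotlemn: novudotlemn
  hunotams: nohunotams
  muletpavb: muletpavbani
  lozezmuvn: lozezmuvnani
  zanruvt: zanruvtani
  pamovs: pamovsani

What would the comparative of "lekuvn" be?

"lekuvn" has second-to-last letter 'v'. The stems whose second-to-last letter is 'v' (muletpavb → muletpavbani, lozezmuvn → lozezmuvnani, zanruvt → zanruvtani) add -ani.
So lekuvn → lekuvnani.

lekuvnani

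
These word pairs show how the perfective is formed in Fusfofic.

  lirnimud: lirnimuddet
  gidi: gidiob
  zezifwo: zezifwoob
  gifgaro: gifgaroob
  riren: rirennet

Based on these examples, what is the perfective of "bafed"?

riren and gidi both have 2 vowels yet inflect differently (rirennet, gidiob), so the number of vowels is not what conditions the rule; whether the stem ends in a vowel or a consonant is.
"bafed" ends in a consonant. The stems ending in a consonant (lirnimud → lirnimuddet, riren → rirennet) double the final consonant and add -et.
So bafed → bafeddet.

bafeddet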